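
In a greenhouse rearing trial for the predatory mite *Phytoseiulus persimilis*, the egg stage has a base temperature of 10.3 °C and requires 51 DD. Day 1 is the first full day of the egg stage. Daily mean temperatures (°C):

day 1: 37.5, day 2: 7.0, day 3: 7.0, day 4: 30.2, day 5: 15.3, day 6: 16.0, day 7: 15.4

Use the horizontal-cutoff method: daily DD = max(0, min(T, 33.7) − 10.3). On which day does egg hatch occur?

day 6

Daily DD above 10.3 °C (capped at 23.4): 23.4, 0.0, 0.0, 19.9, 5.0, 5.7, 5.1.
Cumulative: 23.4, 23.4, 23.4, 43.3, 48.3, 54.0, 59.1.
The total first reaches 51 DD on day 6.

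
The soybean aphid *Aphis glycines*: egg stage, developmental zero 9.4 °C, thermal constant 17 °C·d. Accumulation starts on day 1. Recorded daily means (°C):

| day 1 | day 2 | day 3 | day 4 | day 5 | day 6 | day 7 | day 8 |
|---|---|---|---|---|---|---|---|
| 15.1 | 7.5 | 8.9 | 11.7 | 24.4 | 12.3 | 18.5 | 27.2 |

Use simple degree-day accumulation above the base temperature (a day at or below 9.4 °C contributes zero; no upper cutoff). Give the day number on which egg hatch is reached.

Daily DD above 9.4 °C: 5.7, 0.0, 0.0, 2.3, 15.0, 2.9, 9.1, 17.8.
Cumulative: 5.7, 5.7, 5.7, 8.0, 23.0, 25.9, 35.0, 52.8.
The total first reaches 17 DD on day 5.

day 5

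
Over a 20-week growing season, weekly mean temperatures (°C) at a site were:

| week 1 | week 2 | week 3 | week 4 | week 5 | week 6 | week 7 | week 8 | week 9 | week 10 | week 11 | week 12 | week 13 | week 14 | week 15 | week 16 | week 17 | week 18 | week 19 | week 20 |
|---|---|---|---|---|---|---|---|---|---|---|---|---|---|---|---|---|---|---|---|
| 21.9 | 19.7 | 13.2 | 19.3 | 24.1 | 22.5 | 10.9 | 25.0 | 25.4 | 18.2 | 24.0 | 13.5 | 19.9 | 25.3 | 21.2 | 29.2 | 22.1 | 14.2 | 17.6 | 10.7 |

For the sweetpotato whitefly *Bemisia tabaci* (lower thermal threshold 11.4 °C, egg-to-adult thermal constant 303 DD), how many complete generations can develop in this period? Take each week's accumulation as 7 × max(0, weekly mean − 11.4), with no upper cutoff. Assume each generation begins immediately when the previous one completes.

3 generations

Weekly DD (7 × max(0, T̄ − 11.4)): 73.5, 58.1, 12.6, 55.3, 88.9, 77.7, 0.0, 95.2, 98.0, 47.6, 88.2, 14.7, 59.5, 97.3, 68.6, 124.6, 74.9, 19.6, 43.4, 0.0.
Season total = 1197.7 DD.
Complete generations = ⌊1197.7 / 303⌋ = 3.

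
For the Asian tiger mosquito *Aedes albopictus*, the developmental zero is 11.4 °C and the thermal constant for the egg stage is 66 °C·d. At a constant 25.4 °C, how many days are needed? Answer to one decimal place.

Daily accumulation = 25.4 − 11.4 = 14.0 DD/day.
Duration = 66 / 14.0 = 4.714 ≈ 4.7 days.

4.7 days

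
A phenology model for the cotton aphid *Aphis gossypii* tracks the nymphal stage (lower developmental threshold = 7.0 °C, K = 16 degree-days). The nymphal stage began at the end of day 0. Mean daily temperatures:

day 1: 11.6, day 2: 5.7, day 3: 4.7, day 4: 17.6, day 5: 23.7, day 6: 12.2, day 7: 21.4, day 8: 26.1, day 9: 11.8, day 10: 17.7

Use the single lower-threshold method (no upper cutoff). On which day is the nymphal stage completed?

Daily DD above 7.0 °C: 4.6, 0.0, 0.0, 10.6, 16.7, 5.2, 14.4, 19.1, 4.8, 10.7.
Cumulative: 4.6, 4.6, 4.6, 15.2, 31.9, 37.1, 51.5, 70.6, 75.4, 86.1.
The total first reaches 16 DD on day 5.

day 5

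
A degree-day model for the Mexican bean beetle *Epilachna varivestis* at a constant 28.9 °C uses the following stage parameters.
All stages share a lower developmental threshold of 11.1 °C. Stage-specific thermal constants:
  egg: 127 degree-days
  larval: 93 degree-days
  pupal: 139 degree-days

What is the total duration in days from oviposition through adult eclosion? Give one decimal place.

20.2 days

Daily accumulation at 28.9 °C = 28.9 − 11.1 = 17.8 DD/day.
Total K = 127 + 93 + 139 = 359 DD.
Total duration = 359 / 17.8 = 20.169 ≈ 20.2 days.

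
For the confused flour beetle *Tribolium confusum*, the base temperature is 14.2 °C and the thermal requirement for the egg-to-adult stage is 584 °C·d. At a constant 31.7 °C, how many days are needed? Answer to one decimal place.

33.4 days

Daily accumulation = 31.7 − 14.2 = 17.5 DD/day.
Duration = 584 / 17.5 = 33.371 ≈ 33.4 days.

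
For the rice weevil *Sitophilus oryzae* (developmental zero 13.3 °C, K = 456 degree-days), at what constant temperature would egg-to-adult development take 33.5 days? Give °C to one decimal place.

26.9 °C

Required daily accumulation = 456 / 33.5 = 13.612 DD/day.
T = T_base + 13.612 = 13.3 + 13.612 = 26.912 ≈ 26.9 °C.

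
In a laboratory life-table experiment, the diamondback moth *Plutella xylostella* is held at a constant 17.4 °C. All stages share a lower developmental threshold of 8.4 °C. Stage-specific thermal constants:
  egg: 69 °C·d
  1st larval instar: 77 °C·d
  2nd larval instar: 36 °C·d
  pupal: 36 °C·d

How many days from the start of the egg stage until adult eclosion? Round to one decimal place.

Daily accumulation at 17.4 °C = 17.4 − 8.4 = 9.0 DD/day.
Total K = 69 + 77 + 36 + 36 = 218 DD.
Total duration = 218 / 9.0 = 24.222 ≈ 24.2 days.

24.2 days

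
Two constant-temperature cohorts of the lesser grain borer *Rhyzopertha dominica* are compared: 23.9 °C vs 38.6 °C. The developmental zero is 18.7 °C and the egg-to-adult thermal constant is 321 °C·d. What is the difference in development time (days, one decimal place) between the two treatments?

At 23.9 °C: 321 / (23.9 − 18.7) = 321 / 5.2 = 61.731 d.
At 38.6 °C: 321 / (38.6 − 18.7) = 321 / 19.9 = 16.131 d.
Difference = |61.731 − 16.131| = 45.600 ≈ 45.6 days.

45.6 days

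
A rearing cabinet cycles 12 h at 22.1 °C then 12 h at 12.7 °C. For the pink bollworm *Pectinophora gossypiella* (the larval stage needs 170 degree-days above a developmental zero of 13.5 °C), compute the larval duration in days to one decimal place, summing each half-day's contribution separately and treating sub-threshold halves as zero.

Day half: max(0, 22.1 − 13.5) × 0.5 = 8.6 × 0.5 = 4.30 DD.
Night half: max(0, 12.7 − 13.5) × 0.5 = 0.0 × 0.5 = 0.00 DD.
Per 24 h: 4.30 DD/day.
Duration = 170 / 4.30 = 39.535 ≈ 39.5 days.

39.5 days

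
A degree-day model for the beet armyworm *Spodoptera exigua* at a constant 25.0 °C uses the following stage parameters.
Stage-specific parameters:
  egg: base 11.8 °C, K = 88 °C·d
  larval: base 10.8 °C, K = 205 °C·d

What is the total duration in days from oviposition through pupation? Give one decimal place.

21.1 days

egg: 88 / (25.0 − 11.8) = 88 / 13.2 = 6.667 d.
larval: 205 / (25.0 − 10.8) = 205 / 14.2 = 14.437 d.
Sum = 21.103 ≈ 21.1 days.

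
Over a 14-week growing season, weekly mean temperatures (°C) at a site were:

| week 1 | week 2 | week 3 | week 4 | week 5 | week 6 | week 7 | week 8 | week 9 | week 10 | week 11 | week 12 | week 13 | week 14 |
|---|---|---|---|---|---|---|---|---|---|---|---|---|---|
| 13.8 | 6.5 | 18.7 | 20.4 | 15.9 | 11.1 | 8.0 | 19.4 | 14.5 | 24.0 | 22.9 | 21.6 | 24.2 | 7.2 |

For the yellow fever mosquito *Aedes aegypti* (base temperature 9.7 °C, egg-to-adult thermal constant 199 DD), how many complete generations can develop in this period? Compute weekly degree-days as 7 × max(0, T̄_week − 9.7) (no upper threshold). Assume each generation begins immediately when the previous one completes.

3 generations

Weekly DD (7 × max(0, T̄ − 9.7)): 28.7, 0.0, 63.0, 74.9, 43.4, 9.8, 0.0, 67.9, 33.6, 100.1, 92.4, 83.3, 101.5, 0.0.
Season total = 698.6 DD.
Complete generations = ⌊698.6 / 199⌋ = 3.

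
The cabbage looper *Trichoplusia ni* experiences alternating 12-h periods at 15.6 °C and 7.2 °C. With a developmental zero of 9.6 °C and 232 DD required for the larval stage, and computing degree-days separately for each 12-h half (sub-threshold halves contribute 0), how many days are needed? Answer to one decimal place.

77.3 days

Day half: max(0, 15.6 − 9.6) × 0.5 = 6.0 × 0.5 = 3.00 DD.
Night half: max(0, 7.2 − 9.6) × 0.5 = 0.0 × 0.5 = 0.00 DD.
Per 24 h: 3.00 DD/day.
Duration = 232 / 3.00 = 77.333 ≈ 77.3 days.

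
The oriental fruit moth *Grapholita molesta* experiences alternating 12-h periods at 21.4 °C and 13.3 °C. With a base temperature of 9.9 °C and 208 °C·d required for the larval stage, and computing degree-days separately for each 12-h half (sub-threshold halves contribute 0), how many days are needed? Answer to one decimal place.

Day half: max(0, 21.4 − 9.9) × 0.5 = 11.5 × 0.5 = 5.75 DD.
Night half: max(0, 13.3 − 9.9) × 0.5 = 3.4 × 0.5 = 1.70 DD.
Per 24 h: 7.45 DD/day.
Duration = 208 / 7.45 = 27.919 ≈ 27.9 days.

27.9 days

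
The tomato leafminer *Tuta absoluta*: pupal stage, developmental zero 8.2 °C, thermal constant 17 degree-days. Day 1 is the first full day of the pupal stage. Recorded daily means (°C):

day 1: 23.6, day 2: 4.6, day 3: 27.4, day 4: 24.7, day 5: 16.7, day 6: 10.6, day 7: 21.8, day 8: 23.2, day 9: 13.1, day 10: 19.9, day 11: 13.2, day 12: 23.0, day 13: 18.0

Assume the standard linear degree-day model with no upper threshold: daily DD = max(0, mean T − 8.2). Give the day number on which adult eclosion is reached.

Daily DD above 8.2 °C: 15.4, 0.0, 19.2, 16.5, 8.5, 2.4, 13.6, 15.0, 4.9, 11.7, 5.0, 14.8, 9.8.
Cumulative: 15.4, 15.4, 34.6, 51.1, 59.6, 62.0, 75.6, 90.6, 95.5, 107.2, 112.2, 127.0, 136.8.
The total first reaches 17 DD on day 3.

day 3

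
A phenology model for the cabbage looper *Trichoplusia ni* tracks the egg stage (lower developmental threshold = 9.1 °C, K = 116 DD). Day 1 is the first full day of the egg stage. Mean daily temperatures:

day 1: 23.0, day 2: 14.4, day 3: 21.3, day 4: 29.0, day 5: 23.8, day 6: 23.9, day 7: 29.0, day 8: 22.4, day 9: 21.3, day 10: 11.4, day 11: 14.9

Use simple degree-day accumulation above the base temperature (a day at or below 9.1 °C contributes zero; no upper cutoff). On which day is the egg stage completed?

day 9

Daily DD above 9.1 °C: 13.9, 5.3, 12.2, 19.9, 14.7, 14.8, 19.9, 13.3, 12.2, 2.3, 5.8.
Cumulative: 13.9, 19.2, 31.4, 51.3, 66.0, 80.8, 100.7, 114.0, 126.2, 128.5, 134.3.
The total first reaches 116 DD on day 9.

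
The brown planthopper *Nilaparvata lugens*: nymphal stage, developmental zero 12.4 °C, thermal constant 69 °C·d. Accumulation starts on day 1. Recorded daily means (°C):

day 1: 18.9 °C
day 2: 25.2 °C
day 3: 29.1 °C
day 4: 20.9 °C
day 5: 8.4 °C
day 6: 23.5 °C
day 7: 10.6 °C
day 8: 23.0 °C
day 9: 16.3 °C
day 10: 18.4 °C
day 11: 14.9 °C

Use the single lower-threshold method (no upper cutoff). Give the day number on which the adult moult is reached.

day 9

Daily DD above 12.4 °C: 6.5, 12.8, 16.7, 8.5, 0.0, 11.1, 0.0, 10.6, 3.9, 6.0, 2.5.
Cumulative: 6.5, 19.3, 36.0, 44.5, 44.5, 55.6, 55.6, 66.2, 70.1, 76.1, 78.6.
The total first reaches 69 DD on day 9.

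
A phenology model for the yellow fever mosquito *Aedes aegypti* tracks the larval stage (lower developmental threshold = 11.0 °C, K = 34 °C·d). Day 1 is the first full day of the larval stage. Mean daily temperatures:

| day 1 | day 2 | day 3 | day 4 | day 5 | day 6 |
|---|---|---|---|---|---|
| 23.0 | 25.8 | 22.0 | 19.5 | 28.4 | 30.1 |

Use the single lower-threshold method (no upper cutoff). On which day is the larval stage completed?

Daily DD above 11.0 °C: 12.0, 14.8, 11.0, 8.5, 17.4, 19.1.
Cumulative: 12.0, 26.8, 37.8, 46.3, 63.7, 82.8.
The total first reaches 34 DD on day 3.

day 3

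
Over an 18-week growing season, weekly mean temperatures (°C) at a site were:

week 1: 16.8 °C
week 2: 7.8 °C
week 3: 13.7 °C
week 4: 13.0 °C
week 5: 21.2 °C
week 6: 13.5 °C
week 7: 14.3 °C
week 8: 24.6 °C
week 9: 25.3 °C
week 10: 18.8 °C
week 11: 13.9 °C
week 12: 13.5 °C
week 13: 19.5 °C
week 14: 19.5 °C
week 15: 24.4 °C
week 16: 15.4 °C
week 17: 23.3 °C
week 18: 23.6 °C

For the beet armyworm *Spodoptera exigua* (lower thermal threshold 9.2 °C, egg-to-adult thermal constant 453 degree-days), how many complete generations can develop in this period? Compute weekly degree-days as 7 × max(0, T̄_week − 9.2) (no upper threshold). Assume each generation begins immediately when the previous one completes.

Weekly DD (7 × max(0, T̄ − 9.2)): 53.2, 0.0, 31.5, 26.6, 84.0, 30.1, 35.7, 107.8, 112.7, 67.2, 32.9, 30.1, 72.1, 72.1, 106.4, 43.4, 98.7, 100.8.
Season total = 1105.3 DD.
Complete generations = ⌊1105.3 / 453⌋ = 2.

2 generations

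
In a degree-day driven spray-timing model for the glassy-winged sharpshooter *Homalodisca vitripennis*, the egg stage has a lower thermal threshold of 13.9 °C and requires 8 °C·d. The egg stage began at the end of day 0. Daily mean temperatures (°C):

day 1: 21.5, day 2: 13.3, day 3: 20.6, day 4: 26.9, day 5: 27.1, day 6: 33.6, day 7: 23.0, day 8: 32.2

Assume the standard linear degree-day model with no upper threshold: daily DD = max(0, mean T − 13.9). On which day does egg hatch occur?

day 3

Daily DD above 13.9 °C: 7.6, 0.0, 6.7, 13.0, 13.2, 19.7, 9.1, 18.3.
Cumulative: 7.6, 7.6, 14.3, 27.3, 40.5, 60.2, 69.3, 87.6.
The total first reaches 8 DD on day 3.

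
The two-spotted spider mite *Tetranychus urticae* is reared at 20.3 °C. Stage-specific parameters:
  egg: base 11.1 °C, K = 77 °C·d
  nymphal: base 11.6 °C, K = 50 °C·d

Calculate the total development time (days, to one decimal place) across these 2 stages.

14.1 days

egg: 77 / (20.3 − 11.1) = 77 / 9.2 = 8.370 d.
nymphal: 50 / (20.3 − 11.6) = 50 / 8.7 = 5.747 d.
Sum = 14.117 ≈ 14.1 days.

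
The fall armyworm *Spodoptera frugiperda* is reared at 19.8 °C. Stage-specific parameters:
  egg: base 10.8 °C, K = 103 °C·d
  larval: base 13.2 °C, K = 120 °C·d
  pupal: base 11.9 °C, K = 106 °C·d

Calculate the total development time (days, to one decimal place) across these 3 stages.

egg: 103 / (19.8 − 10.8) = 103 / 9.0 = 11.444 d.
larval: 120 / (19.8 − 13.2) = 120 / 6.6 = 18.182 d.
pupal: 106 / (19.8 − 11.9) = 106 / 7.9 = 13.418 d.
Sum = 43.044 ≈ 43.0 days.

43.0 days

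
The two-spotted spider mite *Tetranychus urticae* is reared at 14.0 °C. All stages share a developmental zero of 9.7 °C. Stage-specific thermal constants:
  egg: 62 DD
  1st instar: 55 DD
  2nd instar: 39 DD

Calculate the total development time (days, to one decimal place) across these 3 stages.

36.3 days

Daily accumulation at 14.0 °C = 14.0 − 9.7 = 4.3 DD/day.
Total K = 62 + 55 + 39 = 156 DD.
Total duration = 156 / 4.3 = 36.279 ≈ 36.3 days.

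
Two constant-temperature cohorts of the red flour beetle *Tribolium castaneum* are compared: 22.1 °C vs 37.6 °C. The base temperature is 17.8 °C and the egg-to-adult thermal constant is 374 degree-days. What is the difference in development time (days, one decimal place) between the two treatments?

68.1 days

At 22.1 °C: 374 / (22.1 − 17.8) = 374 / 4.3 = 86.977 d.
At 37.6 °C: 374 / (37.6 − 17.8) = 374 / 19.8 = 18.889 d.
Difference = |86.977 − 18.889| = 68.088 ≈ 68.1 days.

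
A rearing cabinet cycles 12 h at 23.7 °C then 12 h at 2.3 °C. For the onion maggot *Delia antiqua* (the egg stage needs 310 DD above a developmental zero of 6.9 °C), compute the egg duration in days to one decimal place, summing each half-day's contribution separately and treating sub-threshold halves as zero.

Day half: max(0, 23.7 − 6.9) × 0.5 = 16.8 × 0.5 = 8.40 DD.
Night half: max(0, 2.3 − 6.9) × 0.5 = 0.0 × 0.5 = 0.00 DD.
Per 24 h: 8.40 DD/day.
Duration = 310 / 8.40 = 36.905 ≈ 36.9 days.

36.9 days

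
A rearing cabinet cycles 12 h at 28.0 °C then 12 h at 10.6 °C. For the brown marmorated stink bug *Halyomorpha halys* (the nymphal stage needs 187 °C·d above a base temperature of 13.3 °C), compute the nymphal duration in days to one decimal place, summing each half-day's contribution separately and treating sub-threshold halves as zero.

25.4 days

Day half: max(0, 28.0 − 13.3) × 0.5 = 14.7 × 0.5 = 7.35 DD.
Night half: max(0, 10.6 − 13.3) × 0.5 = 0.0 × 0.5 = 0.00 DD.
Per 24 h: 7.35 DD/day.
Duration = 187 / 7.35 = 25.442 ≈ 25.4 days.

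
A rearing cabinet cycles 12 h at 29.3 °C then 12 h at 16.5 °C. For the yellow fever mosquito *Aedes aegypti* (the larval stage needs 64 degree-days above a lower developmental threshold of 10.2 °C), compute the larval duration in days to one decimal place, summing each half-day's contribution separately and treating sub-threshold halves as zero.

5.0 days

Day half: max(0, 29.3 − 10.2) × 0.5 = 19.1 × 0.5 = 9.55 DD.
Night half: max(0, 16.5 − 10.2) × 0.5 = 6.3 × 0.5 = 3.15 DD.
Per 24 h: 12.70 DD/day.
Duration = 64 / 12.70 = 5.039 ≈ 5.0 days.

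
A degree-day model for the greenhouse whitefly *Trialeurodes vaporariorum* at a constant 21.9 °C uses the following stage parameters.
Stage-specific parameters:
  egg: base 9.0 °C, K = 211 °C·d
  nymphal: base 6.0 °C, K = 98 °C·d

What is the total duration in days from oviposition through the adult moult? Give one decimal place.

22.5 days

egg: 211 / (21.9 − 9.0) = 211 / 12.9 = 16.357 d.
nymphal: 98 / (21.9 − 6.0) = 98 / 15.9 = 6.164 d.
Sum = 22.520 ≈ 22.5 days.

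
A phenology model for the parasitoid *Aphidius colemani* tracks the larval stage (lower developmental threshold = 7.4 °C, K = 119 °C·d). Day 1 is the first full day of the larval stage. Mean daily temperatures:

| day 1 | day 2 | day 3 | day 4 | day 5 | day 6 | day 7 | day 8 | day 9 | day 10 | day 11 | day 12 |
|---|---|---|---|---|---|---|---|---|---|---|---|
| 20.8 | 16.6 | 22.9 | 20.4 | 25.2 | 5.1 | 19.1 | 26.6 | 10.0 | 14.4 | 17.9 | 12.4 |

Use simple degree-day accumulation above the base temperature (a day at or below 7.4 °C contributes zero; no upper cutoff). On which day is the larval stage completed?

Daily DD above 7.4 °C: 13.4, 9.2, 15.5, 13.0, 17.8, 0.0, 11.7, 19.2, 2.6, 7.0, 10.5, 5.0.
Cumulative: 13.4, 22.6, 38.1, 51.1, 68.9, 68.9, 80.6, 99.8, 102.4, 109.4, 119.9, 124.9.
The total first reaches 119 DD on day 11.

day 11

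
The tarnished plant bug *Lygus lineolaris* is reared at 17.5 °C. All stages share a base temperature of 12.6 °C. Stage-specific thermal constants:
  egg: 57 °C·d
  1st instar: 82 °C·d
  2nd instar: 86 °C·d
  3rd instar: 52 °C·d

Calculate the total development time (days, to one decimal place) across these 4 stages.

56.5 days

Daily accumulation at 17.5 °C = 17.5 − 12.6 = 4.9 DD/day.
Total K = 57 + 82 + 86 + 52 = 277 DD.
Total duration = 277 / 4.9 = 56.531 ≈ 56.5 days.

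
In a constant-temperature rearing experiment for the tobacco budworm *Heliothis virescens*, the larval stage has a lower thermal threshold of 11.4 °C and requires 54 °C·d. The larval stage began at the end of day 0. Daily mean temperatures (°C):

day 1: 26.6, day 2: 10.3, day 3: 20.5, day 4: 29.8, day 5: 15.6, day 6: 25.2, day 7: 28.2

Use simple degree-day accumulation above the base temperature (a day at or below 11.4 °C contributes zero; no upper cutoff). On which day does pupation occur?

Daily DD above 11.4 °C: 15.2, 0.0, 9.1, 18.4, 4.2, 13.8, 16.8.
Cumulative: 15.2, 15.2, 24.3, 42.7, 46.9, 60.7, 77.5.
The total first reaches 54 DD on day 6.

day 6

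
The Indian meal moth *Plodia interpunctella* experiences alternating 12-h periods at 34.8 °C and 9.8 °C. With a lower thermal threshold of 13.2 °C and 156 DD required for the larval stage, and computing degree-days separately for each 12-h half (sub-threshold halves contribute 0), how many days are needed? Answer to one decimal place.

14.4 days

Day half: max(0, 34.8 − 13.2) × 0.5 = 21.6 × 0.5 = 10.80 DD.
Night half: max(0, 9.8 − 13.2) × 0.5 = 0.0 × 0.5 = 0.00 DD.
Per 24 h: 10.80 DD/day.
Duration = 156 / 10.80 = 14.444 ≈ 14.4 days.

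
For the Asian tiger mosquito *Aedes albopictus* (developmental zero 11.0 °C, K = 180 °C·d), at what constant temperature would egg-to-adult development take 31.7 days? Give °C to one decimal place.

Required daily accumulation = 180 / 31.7 = 5.678 DD/day.
T = T_base + 5.678 = 11.0 + 5.678 = 16.678 ≈ 16.7 °C.

16.7 °C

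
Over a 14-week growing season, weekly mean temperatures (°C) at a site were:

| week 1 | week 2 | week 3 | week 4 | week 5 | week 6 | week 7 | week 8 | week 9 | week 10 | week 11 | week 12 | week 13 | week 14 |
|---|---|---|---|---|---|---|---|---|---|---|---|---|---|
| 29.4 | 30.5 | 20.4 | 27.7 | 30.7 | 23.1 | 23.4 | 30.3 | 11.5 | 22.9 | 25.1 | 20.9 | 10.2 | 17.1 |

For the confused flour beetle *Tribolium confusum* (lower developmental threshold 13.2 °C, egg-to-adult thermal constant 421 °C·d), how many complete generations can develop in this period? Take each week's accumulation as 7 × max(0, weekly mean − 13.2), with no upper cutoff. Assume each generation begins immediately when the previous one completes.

Weekly DD (7 × max(0, T̄ − 13.2)): 113.4, 121.1, 50.4, 101.5, 122.5, 69.3, 71.4, 119.7, 0.0, 67.9, 83.3, 53.9, 0.0, 27.3.
Season total = 1001.7 DD.
Complete generations = ⌊1001.7 / 421⌋ = 2.

2 generations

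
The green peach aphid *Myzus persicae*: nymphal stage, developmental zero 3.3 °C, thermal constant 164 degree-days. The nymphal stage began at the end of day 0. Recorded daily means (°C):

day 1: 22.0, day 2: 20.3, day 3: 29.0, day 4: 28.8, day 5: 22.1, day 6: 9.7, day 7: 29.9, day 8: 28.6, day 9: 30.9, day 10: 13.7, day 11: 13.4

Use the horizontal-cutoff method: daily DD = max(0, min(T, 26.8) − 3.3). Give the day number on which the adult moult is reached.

day 9

Daily DD above 3.3 °C (capped at 23.5): 18.7, 17.0, 23.5, 23.5, 18.8, 6.4, 23.5, 23.5, 23.5, 10.4, 10.1.
Cumulative: 18.7, 35.7, 59.2, 82.7, 101.5, 107.9, 131.4, 154.9, 178.4, 188.8, 198.9.
The total first reaches 164 DD on day 9.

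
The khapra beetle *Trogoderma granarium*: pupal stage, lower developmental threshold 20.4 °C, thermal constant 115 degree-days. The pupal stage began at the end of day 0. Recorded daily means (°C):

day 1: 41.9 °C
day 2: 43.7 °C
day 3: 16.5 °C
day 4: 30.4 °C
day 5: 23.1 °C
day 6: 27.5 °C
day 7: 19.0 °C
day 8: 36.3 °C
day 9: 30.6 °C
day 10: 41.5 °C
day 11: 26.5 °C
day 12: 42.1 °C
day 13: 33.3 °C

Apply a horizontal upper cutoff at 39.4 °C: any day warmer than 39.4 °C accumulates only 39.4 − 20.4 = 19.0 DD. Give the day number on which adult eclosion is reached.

Daily DD above 20.4 °C (capped at 19.0): 19.0, 19.0, 0.0, 10.0, 2.7, 7.1, 0.0, 15.9, 10.2, 19.0, 6.1, 19.0, 12.9.
Cumulative: 19.0, 38.0, 38.0, 48.0, 50.7, 57.8, 57.8, 73.7, 83.9, 102.9, 109.0, 128.0, 140.9.
The total first reaches 115 DD on day 12.

day 12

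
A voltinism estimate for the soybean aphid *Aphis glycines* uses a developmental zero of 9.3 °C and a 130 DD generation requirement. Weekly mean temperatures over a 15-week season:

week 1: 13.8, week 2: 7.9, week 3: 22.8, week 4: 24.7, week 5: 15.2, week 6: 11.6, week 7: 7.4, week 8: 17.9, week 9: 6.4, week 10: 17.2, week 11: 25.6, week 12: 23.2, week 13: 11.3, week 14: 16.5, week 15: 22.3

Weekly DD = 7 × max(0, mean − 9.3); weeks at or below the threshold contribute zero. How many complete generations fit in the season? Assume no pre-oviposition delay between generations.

Weekly DD (7 × max(0, T̄ − 9.3)): 31.5, 0.0, 94.5, 107.8, 41.3, 16.1, 0.0, 60.2, 0.0, 55.3, 114.1, 97.3, 14.0, 50.4, 91.0.
Season total = 773.5 DD.
Complete generations = ⌊773.5 / 130⌋ = 5.

5 generations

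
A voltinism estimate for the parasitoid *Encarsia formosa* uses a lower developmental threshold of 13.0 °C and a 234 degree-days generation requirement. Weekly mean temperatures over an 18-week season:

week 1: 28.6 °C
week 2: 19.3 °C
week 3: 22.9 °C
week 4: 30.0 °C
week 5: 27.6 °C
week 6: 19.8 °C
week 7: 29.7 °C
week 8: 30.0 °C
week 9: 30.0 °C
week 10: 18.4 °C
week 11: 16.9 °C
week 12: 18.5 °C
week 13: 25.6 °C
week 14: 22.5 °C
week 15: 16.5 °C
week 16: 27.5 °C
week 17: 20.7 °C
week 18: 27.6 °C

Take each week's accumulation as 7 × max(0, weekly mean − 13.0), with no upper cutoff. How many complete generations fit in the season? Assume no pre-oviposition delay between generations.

5 generations

Weekly DD (7 × max(0, T̄ − 13.0)): 109.2, 44.1, 69.3, 119.0, 102.2, 47.6, 116.9, 119.0, 119.0, 37.8, 27.3, 38.5, 88.2, 66.5, 24.5, 101.5, 53.9, 102.2.
Season total = 1386.7 DD.
Complete generations = ⌊1386.7 / 234⌋ = 5.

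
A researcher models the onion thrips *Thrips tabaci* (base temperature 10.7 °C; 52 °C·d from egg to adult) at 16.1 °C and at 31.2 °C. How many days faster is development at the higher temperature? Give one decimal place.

At 16.1 °C: 52 / (16.1 − 10.7) = 52 / 5.4 = 9.630 d.
At 31.2 °C: 52 / (31.2 − 10.7) = 52 / 20.5 = 2.537 d.
Difference = |9.630 − 2.537| = 7.093 ≈ 7.1 days.

7.1 days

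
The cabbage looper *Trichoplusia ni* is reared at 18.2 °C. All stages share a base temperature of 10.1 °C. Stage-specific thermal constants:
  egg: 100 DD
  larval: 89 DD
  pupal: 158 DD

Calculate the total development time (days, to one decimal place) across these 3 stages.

42.8 days

Daily accumulation at 18.2 °C = 18.2 − 10.1 = 8.1 DD/day.
Total K = 100 + 89 + 158 = 347 DD.
Total duration = 347 / 8.1 = 42.840 ≈ 42.8 days.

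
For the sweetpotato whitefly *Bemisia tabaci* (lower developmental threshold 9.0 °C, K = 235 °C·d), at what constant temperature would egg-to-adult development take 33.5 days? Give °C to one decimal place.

Required daily accumulation = 235 / 33.5 = 7.015 DD/day.
T = T_base + 7.015 = 9.0 + 7.015 = 16.015 ≈ 16.0 °C.

16.0 °C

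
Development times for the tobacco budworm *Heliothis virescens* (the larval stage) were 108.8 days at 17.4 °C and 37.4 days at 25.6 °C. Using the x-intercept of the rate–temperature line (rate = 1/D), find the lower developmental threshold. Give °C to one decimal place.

Under the model K = D·(T − T_b), so D₁·(T₁ − T_b) = D₂·(T₂ − T_b).
108.8·(17.4 − T_b) = 37.4·(25.6 − T_b)
T_b = (108.8·17.4 − 37.4·25.6) / (108.8 − 37.4) = 935.68 / 71.4 = 13.105 °C ≈ 13.1 °C.

13.1 °C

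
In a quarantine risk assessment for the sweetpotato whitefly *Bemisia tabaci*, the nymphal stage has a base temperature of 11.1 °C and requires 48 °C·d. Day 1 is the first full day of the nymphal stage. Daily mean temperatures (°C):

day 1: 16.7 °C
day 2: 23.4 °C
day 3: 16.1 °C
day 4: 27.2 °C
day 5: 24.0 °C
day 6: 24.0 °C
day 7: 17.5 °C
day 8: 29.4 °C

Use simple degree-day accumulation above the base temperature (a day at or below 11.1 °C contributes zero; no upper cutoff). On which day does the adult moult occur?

day 5

Daily DD above 11.1 °C: 5.6, 12.3, 5.0, 16.1, 12.9, 12.9, 6.4, 18.3.
Cumulative: 5.6, 17.9, 22.9, 39.0, 51.9, 64.8, 71.2, 89.5.
The total first reaches 48 DD on day 5.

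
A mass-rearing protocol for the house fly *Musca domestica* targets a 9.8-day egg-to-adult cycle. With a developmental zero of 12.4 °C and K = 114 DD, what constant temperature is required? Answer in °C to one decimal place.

24.0 °C

Required daily accumulation = 114 / 9.8 = 11.633 DD/day.
T = T_base + 11.633 = 12.4 + 11.633 = 24.033 ≈ 24.0 °C.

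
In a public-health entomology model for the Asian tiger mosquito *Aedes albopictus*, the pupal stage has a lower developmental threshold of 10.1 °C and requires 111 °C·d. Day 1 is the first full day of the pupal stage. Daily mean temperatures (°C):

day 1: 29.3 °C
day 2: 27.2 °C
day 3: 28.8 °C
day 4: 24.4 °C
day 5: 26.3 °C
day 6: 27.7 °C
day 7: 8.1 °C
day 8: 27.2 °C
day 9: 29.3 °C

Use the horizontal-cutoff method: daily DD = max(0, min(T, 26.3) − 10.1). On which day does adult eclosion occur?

Daily DD above 10.1 °C (capped at 16.2): 16.2, 16.2, 16.2, 14.3, 16.2, 16.2, 0.0, 16.2, 16.2.
Cumulative: 16.2, 32.4, 48.6, 62.9, 79.1, 95.3, 95.3, 111.5, 127.7.
The total first reaches 111 DD on day 8.

day 8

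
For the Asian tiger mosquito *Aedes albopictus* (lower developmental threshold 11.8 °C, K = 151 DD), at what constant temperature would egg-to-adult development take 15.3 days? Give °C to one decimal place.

21.7 °C

Required daily accumulation = 151 / 15.3 = 9.869 DD/day.
T = T_base + 9.869 = 11.8 + 9.869 = 21.669 ≈ 21.7 °C.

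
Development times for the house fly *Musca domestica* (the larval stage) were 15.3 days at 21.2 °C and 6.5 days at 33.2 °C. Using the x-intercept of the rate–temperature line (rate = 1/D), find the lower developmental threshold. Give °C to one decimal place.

Under the model K = D·(T − T_b), so D₁·(T₁ − T_b) = D₂·(T₂ − T_b).
15.3·(21.2 − T_b) = 6.5·(33.2 − T_b)
T_b = (15.3·21.2 − 6.5·33.2) / (15.3 − 6.5) = 108.56 / 8.8 = 12.336 °C ≈ 12.3 °C.

12.3 °C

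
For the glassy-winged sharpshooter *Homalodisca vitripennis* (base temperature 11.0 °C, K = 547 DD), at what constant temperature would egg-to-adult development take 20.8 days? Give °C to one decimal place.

Required daily accumulation = 547 / 20.8 = 26.298 DD/day.
T = T_base + 26.298 = 11.0 + 26.298 = 37.298 ≈ 37.3 °C.

37.3 °C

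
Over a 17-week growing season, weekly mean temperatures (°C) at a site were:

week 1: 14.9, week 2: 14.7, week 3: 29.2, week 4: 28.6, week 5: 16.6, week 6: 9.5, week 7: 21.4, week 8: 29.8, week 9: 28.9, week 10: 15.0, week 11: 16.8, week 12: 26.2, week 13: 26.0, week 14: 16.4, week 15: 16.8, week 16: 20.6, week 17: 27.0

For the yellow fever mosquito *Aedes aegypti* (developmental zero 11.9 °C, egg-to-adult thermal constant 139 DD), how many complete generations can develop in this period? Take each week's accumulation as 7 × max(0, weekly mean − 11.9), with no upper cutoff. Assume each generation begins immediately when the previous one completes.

7 generations

Weekly DD (7 × max(0, T̄ − 11.9)): 21.0, 19.6, 121.1, 116.9, 32.9, 0.0, 66.5, 125.3, 119.0, 21.7, 34.3, 100.1, 98.7, 31.5, 34.3, 60.9, 105.7.
Season total = 1109.5 DD.
Complete generations = ⌊1109.5 / 139⌋ = 7.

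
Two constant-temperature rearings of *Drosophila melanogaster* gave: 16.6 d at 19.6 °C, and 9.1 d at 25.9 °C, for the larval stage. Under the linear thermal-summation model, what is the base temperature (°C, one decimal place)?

Under the model K = D·(T − T_b), so D₁·(T₁ − T_b) = D₂·(T₂ − T_b).
16.6·(19.6 − T_b) = 9.1·(25.9 − T_b)
T_b = (16.6·19.6 − 9.1·25.9) / (16.6 − 9.1) = 89.67 / 7.5 = 11.956 °C ≈ 12.0 °C.

12.0 °C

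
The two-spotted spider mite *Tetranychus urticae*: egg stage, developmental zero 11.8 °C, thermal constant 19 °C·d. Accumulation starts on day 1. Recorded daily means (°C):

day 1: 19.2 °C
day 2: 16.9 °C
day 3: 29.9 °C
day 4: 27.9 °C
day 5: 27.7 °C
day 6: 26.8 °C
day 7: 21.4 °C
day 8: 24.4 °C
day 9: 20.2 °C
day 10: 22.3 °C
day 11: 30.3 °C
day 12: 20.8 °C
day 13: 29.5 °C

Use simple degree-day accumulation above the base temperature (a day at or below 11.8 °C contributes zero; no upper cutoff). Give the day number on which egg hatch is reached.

Daily DD above 11.8 °C: 7.4, 5.1, 18.1, 16.1, 15.9, 15.0, 9.6, 12.6, 8.4, 10.5, 18.5, 9.0, 17.7.
Cumulative: 7.4, 12.5, 30.6, 46.7, 62.6, 77.6, 87.2, 99.8, 108.2, 118.7, 137.2, 146.2, 163.9.
The total first reaches 19 DD on day 3.

day 3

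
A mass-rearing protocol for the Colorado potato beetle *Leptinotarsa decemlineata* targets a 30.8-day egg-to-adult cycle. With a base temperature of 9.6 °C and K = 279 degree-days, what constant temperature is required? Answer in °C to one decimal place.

18.7 °C

Required daily accumulation = 279 / 30.8 = 9.058 DD/day.
T = T_base + 9.058 = 9.6 + 9.058 = 18.658 ≈ 18.7 °C.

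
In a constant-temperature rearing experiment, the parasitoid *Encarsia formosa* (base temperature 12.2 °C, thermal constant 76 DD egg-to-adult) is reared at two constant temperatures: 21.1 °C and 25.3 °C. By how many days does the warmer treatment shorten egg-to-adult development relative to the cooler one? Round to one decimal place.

At 21.1 °C: 76 / (21.1 − 12.2) = 76 / 8.9 = 8.539 d.
At 25.3 °C: 76 / (25.3 − 12.2) = 76 / 13.1 = 5.802 d.
Difference = |8.539 − 5.802| = 2.738 ≈ 2.7 days.

2.7 days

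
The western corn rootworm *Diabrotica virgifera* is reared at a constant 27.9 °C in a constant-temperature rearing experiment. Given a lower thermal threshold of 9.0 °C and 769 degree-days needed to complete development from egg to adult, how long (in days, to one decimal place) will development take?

Daily accumulation = 27.9 − 9.0 = 18.9 DD/day.
Duration = 769 / 18.9 = 40.688 ≈ 40.7 days.

40.7 days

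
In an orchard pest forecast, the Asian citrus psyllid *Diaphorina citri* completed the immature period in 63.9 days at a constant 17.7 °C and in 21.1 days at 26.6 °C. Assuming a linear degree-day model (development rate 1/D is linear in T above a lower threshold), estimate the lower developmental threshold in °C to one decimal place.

13.3 °C

Linear rate model ⇒ the product D·(T − T_b) is constant across temperatures.
63.9·(17.7 − T_b) = 21.1·(26.6 − T_b)
T_b = (63.9·17.7 − 21.1·26.6) / (63.9 − 21.1) = 569.77 / 42.8 = 13.312 °C ≈ 13.3 °C.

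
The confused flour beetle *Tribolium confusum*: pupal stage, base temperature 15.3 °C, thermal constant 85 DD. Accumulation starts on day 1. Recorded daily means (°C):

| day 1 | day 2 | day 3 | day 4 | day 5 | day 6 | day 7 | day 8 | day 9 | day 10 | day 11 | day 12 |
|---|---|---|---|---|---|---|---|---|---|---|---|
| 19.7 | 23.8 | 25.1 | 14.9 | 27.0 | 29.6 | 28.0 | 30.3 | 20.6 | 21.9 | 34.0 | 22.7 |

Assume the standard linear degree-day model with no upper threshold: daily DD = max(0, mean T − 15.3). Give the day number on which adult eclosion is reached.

Daily DD above 15.3 °C: 4.4, 8.5, 9.8, 0.0, 11.7, 14.3, 12.7, 15.0, 5.3, 6.6, 18.7, 7.4.
Cumulative: 4.4, 12.9, 22.7, 22.7, 34.4, 48.7, 61.4, 76.4, 81.7, 88.3, 107.0, 114.4.
The total first reaches 85 DD on day 10.

day 10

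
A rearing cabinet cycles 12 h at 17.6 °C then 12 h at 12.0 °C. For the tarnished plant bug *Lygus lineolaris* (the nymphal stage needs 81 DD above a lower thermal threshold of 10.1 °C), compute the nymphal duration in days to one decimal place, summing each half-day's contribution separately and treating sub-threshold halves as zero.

17.2 days

Day half: max(0, 17.6 − 10.1) × 0.5 = 7.5 × 0.5 = 3.75 DD.
Night half: max(0, 12.0 − 10.1) × 0.5 = 1.9 × 0.5 = 0.95 DD.
Per 24 h: 4.70 DD/day.
Duration = 81 / 4.70 = 17.234 ≈ 17.2 days.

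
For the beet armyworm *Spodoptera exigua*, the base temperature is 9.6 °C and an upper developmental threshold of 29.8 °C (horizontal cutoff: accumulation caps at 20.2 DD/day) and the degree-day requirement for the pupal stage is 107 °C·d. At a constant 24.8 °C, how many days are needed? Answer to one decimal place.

7.0 days

Daily accumulation = 24.8 − 9.6 = 15.2 DD/day.
Duration = 107 / 15.2 = 7.039 ≈ 7.0 days.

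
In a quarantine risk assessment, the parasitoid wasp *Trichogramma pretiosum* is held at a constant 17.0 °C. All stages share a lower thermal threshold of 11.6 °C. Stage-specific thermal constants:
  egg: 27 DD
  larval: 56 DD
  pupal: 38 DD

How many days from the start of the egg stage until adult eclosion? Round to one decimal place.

22.4 days

Daily accumulation at 17.0 °C = 17.0 − 11.6 = 5.4 DD/day.
Total K = 27 + 56 + 38 = 121 DD.
Total duration = 121 / 5.4 = 22.407 ≈ 22.4 days.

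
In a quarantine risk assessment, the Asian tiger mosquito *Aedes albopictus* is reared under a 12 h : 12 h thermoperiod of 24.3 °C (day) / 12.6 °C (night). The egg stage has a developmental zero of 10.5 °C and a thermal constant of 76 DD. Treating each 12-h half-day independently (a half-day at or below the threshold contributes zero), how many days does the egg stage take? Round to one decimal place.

Day half: max(0, 24.3 − 10.5) × 0.5 = 13.8 × 0.5 = 6.90 DD.
Night half: max(0, 12.6 − 10.5) × 0.5 = 2.1 × 0.5 = 1.05 DD.
Per 24 h: 7.95 DD/day.
Duration = 76 / 7.95 = 9.560 ≈ 9.6 days.

9.6 days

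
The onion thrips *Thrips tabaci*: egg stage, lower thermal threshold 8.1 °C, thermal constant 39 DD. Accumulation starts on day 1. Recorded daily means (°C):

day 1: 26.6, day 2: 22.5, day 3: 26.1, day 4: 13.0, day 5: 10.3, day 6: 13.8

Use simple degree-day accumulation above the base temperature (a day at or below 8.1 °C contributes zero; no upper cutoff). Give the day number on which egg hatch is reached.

day 3

Daily DD above 8.1 °C: 18.5, 14.4, 18.0, 4.9, 2.2, 5.7.
Cumulative: 18.5, 32.9, 50.9, 55.8, 58.0, 63.7.
The total first reaches 39 DD on day 3.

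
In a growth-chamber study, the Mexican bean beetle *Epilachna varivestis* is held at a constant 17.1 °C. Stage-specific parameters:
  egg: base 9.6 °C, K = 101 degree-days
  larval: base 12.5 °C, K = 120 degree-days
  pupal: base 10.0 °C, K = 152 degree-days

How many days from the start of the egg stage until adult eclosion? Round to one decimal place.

egg: 101 / (17.1 − 9.6) = 101 / 7.5 = 13.467 d.
larval: 120 / (17.1 − 12.5) = 120 / 4.6 = 26.087 d.
pupal: 152 / (17.1 − 10.0) = 152 / 7.1 = 21.408 d.
Sum = 60.962 ≈ 61.0 days.

61.0 days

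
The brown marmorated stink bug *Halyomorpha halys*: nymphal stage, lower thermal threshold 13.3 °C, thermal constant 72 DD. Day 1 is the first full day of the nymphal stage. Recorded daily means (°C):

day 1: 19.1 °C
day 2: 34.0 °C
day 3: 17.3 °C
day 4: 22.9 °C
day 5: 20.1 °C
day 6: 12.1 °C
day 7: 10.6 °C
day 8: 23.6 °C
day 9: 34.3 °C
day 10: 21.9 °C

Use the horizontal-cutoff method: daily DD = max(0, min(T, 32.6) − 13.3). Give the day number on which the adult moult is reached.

day 9

Daily DD above 13.3 °C (capped at 19.3): 5.8, 19.3, 4.0, 9.6, 6.8, 0.0, 0.0, 10.3, 19.3, 8.6.
Cumulative: 5.8, 25.1, 29.1, 38.7, 45.5, 45.5, 45.5, 55.8, 75.1, 83.7.
The total first reaches 72 DD on day 9.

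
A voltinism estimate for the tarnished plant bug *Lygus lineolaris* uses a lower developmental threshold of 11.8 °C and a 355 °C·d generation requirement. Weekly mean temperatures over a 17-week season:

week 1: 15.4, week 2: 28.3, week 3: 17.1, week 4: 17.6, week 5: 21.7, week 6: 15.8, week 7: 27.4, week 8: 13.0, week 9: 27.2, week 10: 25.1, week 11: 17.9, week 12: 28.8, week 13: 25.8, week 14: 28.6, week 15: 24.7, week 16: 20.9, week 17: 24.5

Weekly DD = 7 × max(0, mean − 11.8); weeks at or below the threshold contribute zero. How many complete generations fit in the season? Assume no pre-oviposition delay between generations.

3 generations

Weekly DD (7 × max(0, T̄ − 11.8)): 25.2, 115.5, 37.1, 40.6, 69.3, 28.0, 109.2, 8.4, 107.8, 93.1, 42.7, 119.0, 98.0, 117.6, 90.3, 63.7, 88.9.
Season total = 1254.4 DD.
Complete generations = ⌊1254.4 / 355⌋ = 3.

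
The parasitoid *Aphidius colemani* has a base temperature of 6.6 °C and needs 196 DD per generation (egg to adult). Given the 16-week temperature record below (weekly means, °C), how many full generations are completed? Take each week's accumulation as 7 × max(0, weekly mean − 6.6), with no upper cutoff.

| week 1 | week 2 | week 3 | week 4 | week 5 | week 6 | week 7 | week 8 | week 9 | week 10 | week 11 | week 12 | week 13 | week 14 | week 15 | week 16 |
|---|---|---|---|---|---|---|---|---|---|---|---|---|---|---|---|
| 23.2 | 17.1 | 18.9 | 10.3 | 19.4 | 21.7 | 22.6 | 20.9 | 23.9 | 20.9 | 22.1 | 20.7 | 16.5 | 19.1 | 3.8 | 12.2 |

Weekly DD (7 × max(0, T̄ − 6.6)): 116.2, 73.5, 86.1, 25.9, 89.6, 105.7, 112.0, 100.1, 121.1, 100.1, 108.5, 98.7, 69.3, 87.5, 0.0, 39.2.
Season total = 1333.5 DD.
Complete generations = ⌊1333.5 / 196⌋ = 6.

6 generations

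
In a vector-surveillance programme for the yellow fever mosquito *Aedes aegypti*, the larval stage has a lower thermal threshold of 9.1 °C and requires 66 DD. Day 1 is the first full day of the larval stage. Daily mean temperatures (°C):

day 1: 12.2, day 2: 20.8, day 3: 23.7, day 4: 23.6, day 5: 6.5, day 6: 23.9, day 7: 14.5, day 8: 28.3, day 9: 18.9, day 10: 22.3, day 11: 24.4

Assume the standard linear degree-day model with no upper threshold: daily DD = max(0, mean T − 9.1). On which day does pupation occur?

day 8

Daily DD above 9.1 °C: 3.1, 11.7, 14.6, 14.5, 0.0, 14.8, 5.4, 19.2, 9.8, 13.2, 15.3.
Cumulative: 3.1, 14.8, 29.4, 43.9, 43.9, 58.7, 64.1, 83.3, 93.1, 106.3, 121.6.
The total first reaches 66 DD on day 8.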